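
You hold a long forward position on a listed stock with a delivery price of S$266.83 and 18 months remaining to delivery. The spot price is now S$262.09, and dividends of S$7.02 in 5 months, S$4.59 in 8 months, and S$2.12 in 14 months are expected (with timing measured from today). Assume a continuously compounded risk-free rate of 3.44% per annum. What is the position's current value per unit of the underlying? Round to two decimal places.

-S$4.76

PV(remaining dividends) I = 7.02·e^(−0.0344·5/12) + 4.59·e^(−0.0344·8/12) + 2.12·e^(−0.0344·14/12) = 13.4426
Current forward F = (S − I)·e^(rT) = (262.09 − 13.4426)·e^(0.0344·18/12) = 248.6474 × 1.052954 = 261.8143
Value (long) = (F − K)·e^(−rT) = (261.8143 − 266.83) × 0.949709 = -4.7635
Value = -S$4.76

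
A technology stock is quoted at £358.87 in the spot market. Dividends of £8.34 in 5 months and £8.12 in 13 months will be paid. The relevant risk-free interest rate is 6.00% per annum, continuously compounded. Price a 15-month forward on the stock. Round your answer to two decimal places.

£369.85

PV(dividends) I = 8.34·e^(−0.0600·5/12) + 8.12·e^(−0.0600·13/12)
I = 8.1341 + 7.6090 = 15.7431
F = (S − I)·e^(rT) = (358.87 − 15.7431) · e^(0.0600·15/12)
= 343.1269 · e^0.075000 = 343.1269 × 1.077884 = £369.85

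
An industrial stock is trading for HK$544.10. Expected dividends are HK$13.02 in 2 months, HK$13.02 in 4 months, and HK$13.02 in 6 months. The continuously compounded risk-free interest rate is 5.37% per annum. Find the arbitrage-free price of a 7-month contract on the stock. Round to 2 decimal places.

PV(dividends) I = 13.02·e^(−0.0537·2/12) + 13.02·e^(−0.0537·4/12) + 13.02·e^(−0.0537·6/12)
I = 12.9040 + 12.7890 + 12.6751 = 38.3681
F = (S − I)·e^(rT) = (544.10 − 38.3681) · e^(0.0537·7/12)
= 505.7319 · e^0.031325 = 505.7319 × 1.031821 = HK$521.82

HK$521.82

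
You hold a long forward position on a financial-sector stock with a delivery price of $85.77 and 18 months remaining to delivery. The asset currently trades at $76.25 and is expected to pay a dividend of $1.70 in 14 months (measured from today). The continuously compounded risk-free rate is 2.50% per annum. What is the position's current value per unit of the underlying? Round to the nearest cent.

-$8.01

PV(remaining dividends) I = 1.70·e^(−0.0250·14/12) = 1.6511
Current forward F = (S − I)·e^(rT) = (76.25 − 1.6511)·e^(0.0250·18/12) = 74.5989 × 1.038212 = 77.4495
Value (long) = (F − K)·e^(−rT) = (77.4495 − 85.77) × 0.963194 = -8.0143
Value = -$8.01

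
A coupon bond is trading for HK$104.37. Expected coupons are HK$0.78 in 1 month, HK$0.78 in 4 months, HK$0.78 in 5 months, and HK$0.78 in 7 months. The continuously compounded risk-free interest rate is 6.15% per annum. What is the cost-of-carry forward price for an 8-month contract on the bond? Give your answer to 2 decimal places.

HK$105.56

PV(coupons) I = 0.78·e^(−0.0615·1/12) + 0.78·e^(−0.0615·4/12) + 0.78·e^(−0.0615·5/12) + 0.78·e^(−0.0615·7/12)
I = 0.7760 + 0.7642 + 0.7603 + 0.7525 = 3.0530
F = (S − I)·e^(rT) = (104.37 − 3.0530) · e^(0.0615·8/12)
= 101.3170 · e^0.041000 = 101.3170 × 1.041852 = HK$105.56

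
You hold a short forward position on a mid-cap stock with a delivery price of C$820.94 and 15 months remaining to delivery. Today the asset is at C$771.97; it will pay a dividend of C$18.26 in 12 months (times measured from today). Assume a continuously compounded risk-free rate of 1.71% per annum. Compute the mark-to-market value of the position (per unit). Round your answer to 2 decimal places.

C$49.56

PV(remaining dividends) I = 18.26·e^(−0.0171·12/12) = 17.9504
Current forward F = (S − I)·e^(rT) = (771.97 − 17.9504)·e^(0.0171·15/12) = 754.0196 × 1.021605 = 770.3102
Value (long) = (F − K)·e^(−rT) = (770.3102 − 820.94) × 0.978852 = -49.5591
Short position value = −(long value) = C$49.56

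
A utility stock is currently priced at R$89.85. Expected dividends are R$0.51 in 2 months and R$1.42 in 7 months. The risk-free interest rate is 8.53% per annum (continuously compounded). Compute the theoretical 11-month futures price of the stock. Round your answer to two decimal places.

PV(dividends) I = 0.51·e^(−0.0853·2/12) + 1.42·e^(−0.0853·7/12)
I = 0.5028 + 1.3511 = 1.8539
F = (S − I)·e^(rT) = (89.85 − 1.8539) · e^(0.0853·11/12)
= 87.9961 · e^0.078192 = 87.9961 × 1.081330 = R$95.15

R$95.15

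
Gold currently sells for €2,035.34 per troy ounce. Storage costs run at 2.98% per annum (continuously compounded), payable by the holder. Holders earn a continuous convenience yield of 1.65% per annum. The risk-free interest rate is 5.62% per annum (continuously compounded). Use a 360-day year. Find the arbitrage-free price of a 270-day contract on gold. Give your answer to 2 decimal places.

Net carry = r + u − y = 0.0562 + 0.0298 − 0.0165 = 0.0695
F = S·e^((r+u−y)T) = 2035.34 · e^(0.0695 × 270/360) = 2035.34 · e^0.05212500
= 2035.34 × 1.05350742 = €2,144.25 per troy ounce

€2,144.25 per troy ounce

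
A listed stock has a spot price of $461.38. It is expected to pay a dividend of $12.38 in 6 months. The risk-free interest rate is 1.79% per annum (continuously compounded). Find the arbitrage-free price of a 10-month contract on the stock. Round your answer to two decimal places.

PV(dividends) I = 12.38·e^(−0.0179·6/12)
I = 12.2697
F = (S − I)·e^(rT) = (461.38 − 12.2697) · e^(0.0179·10/12)
= 449.1103 · e^0.014917 = 449.1103 × 1.015029 = $455.86

$455.86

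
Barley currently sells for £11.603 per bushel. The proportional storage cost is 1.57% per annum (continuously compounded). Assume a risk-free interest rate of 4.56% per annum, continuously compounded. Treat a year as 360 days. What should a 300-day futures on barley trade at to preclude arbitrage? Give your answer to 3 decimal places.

£12.211 per bushel

Net carry = r + u − y = 0.0456 + 0.0157 − 0.0000 = 0.0613
F = S·e^((r+u−y)T) = 11.603 · e^(0.0613 × 300/360) = 11.603 · e^0.051083
= 11.603 × 1.052410 = £12.211 per bushel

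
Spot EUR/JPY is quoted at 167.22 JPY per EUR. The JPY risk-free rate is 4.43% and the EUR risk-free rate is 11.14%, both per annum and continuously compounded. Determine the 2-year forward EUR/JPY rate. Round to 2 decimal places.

146.22

F = S·e^((r_JPY − r_EUR)T) = 167.22 · e^((0.0443 − 0.1114) × 2)
= 167.22 · e^-0.134200 = 167.22 × 0.874415
F = 146.22 JPY per EUR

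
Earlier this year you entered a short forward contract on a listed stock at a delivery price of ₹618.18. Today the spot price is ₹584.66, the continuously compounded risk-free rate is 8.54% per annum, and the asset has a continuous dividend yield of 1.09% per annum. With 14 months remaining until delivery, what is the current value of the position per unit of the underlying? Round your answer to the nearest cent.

Current fair forward for the remaining 14 months: F = S·e^((r − q)·T), (r − q) = 0.0854 − 0.0109 = 0.0745
F = 584.66 · e^(0.0745 × 14/12) = 584.66 × 1.090806 = 637.7506
Value of long forward = (F − K)·e^(−rT) = (637.7506 − 618.18) · e^(−0.0854·14/12)
= 19.5706 × 0.905169 = 17.71
Short position value = −(long value) = -₹17.71

-₹17.71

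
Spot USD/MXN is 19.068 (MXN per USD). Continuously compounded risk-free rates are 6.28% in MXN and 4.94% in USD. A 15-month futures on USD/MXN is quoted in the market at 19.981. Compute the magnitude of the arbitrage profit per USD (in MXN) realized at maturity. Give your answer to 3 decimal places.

Fair futures: F* = S·e^(carry·T), with carry = (r_MXN − r_USD) = 0.0628 − 0.0494 = 0.0134
F* = 19.068 · e^(0.0134 × 15/12) = 19.068 · e^0.016750 = 19.068 × 1.016891 = 19.3901
Market 19.981 > fair 19.3901: forward overpriced → cash-and-carry (buy spot, short the forward).
At maturity, profit = |F_mkt − F*| = |19.981 − 19.3901| = 0.591 per USD (in MXN)

0.591 per USD (in MXN)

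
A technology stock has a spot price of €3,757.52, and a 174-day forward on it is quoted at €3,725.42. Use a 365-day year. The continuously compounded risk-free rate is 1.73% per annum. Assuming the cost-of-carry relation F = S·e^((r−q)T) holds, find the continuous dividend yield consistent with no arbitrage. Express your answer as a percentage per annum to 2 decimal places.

From F = S·e^((r−q)T): (r − q) = ln(F/S)/T
ln(3725.42/3757.52) = ln(0.991457) = -0.008580
(r − q) = -0.008580 / (174/365) = -0.017998
q = r − ln(F/S)/T = 0.0173 + 0.017998 = 0.035298
q = 3.53%

3.53%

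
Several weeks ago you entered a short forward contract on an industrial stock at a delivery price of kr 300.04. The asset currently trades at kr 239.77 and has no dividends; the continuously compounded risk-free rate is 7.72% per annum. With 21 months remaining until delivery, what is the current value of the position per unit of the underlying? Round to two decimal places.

Current fair forward for the remaining 21 months: F = S·e^(r·T), r = 0.0772
F = 239.77 · e^(0.0772 × 21/12) = 239.77 × 1.144651 = 274.4530
Value of long forward = (F − K)·e^(−rT) = (274.4530 − 300.04) · e^(−0.0772·21/12)
= -25.5870 × 0.873629 = -22.35
Short position value = −(long value) = kr 22.35

kr 22.35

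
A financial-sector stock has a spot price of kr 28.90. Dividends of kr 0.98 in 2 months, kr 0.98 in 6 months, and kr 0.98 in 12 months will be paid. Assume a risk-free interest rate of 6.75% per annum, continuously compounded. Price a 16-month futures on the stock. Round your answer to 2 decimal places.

PV(dividends) I = 0.98·e^(−0.0675·2/12) + 0.98·e^(−0.0675·6/12) + 0.98·e^(−0.0675·12/12)
I = 0.9690 + 0.9475 + 0.9160 = 2.8325
F = (S − I)·e^(rT) = (28.90 − 2.8325) · e^(0.0675·16/12)
= 26.0675 · e^0.090000 = 26.0675 × 1.094174 = kr 28.52

kr 28.52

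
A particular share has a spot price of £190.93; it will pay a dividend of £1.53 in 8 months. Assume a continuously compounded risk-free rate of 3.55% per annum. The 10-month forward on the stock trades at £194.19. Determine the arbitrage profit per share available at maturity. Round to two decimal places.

£0.93 per share

PV(dividends) I = 1.53·e^(−0.0355·8/12) = 1.4942
Fair forward F* = (S − I)·e^(rT) = (190.93 − 1.4942)·e^0.029583 = 189.4358 × 1.030025 = 195.1236
Market £194.19 < fair 195.1236: forward underpriced → reverse cash-and-carry (short the stock, invest proceeds at r, pay the dividends, go long the forward).
Profit at T = |F_mkt − F*| = |194.19 − 195.1236| = £0.93 per share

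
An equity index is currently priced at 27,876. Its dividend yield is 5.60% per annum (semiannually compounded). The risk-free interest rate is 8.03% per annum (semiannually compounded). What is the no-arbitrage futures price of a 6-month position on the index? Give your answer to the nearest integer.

28,205

F = S · (1+r/2)^(2T) / (1+q/2)^(2T)
= 27876 × 1.040150 / 1.028000 = 27876 × 1.011819
F = 28,205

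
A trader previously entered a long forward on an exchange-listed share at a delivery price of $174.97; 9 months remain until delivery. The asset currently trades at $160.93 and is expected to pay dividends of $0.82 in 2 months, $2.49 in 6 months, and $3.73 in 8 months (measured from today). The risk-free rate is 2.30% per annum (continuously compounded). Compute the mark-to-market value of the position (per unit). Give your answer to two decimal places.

-$18.00

PV(remaining dividends) I = 0.82·e^(−0.0230·2/12) + 2.49·e^(−0.0230·6/12) + 3.73·e^(−0.0230·8/12) = 6.9516
Current forward F = (S − I)·e^(rT) = (160.93 − 6.9516)·e^(0.0230·9/12) = 153.9784 × 1.017400 = 156.6576
Value (long) = (F − K)·e^(−rT) = (156.6576 − 174.97) × 0.982898 = -17.9992
Value = -$18.00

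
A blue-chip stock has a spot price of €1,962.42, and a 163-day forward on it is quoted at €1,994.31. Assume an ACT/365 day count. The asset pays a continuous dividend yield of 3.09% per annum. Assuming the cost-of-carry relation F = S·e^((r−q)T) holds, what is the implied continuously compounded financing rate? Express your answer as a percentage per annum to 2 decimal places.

6.70%

From F = S·e^((r−q)T): (r − q) = ln(F/S)/T
ln(1994.31/1962.42) = ln(1.016250) = 0.016119
(r − q) = 0.016119 / (163/365) = 0.036095
r = ln(F/S)/T + q = 0.036095 + 0.0309 = 0.066995
r = 6.70%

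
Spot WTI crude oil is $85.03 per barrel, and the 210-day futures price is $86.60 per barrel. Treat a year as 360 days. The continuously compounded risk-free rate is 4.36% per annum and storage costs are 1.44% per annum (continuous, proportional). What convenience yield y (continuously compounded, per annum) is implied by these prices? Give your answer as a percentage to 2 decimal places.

F = S·e^((r+u−y)T) ⇒ (r+u−y) = ln(F/S)/T
ln(86.60/85.03) = 0.018296; /T ⇒ 0.031365
y = r + u − ln(F/S)/T = 0.0436 + 0.0144 − 0.031365 = 0.026635
y = 2.66%

2.66%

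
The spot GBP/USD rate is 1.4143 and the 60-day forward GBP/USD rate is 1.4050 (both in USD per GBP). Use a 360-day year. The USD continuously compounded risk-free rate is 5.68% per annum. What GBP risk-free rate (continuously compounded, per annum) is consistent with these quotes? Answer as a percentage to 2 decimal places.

9.64%

F = S·e^((r_USD − r_GBP)T) ⇒ r_GBP = r_USD − ln(F/S)/T
ln(1.4050/1.4143) = -0.006597; /(60/360) = -0.039582
r_GBP = 0.0568 + 0.039582 = 0.096382
r_GBP = 9.64%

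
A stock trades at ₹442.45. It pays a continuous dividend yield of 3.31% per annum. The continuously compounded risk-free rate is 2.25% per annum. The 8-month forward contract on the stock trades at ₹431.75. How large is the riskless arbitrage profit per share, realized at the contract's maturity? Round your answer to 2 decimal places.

Fair forward: F* = S·e^(carry·T), with carry = (r − q) = 0.0225 − 0.0331 = -0.0106
F* = 442.45 · e^(-0.0106 × 8/12) = 442.45 · e^-0.007067 = 442.45 × 0.992958 = ₹439.3343
Market ₹431.75 < fair ₹439.3343: forward underpriced → reverse cash-and-carry (short spot, go long the forward).
At maturity, profit = |F_mkt − F*| = |431.75 − 439.3343| = ₹7.58 per share

₹7.58 per share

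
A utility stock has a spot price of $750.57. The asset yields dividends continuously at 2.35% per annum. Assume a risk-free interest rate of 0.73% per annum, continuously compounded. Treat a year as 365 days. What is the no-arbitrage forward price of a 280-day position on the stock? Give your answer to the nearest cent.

F = S·e^((r − q)T) = 750.57 · e^((0.0073 − 0.0235) × 280/365)
= 750.57 · e^-0.012427 = 750.57 × 0.987650
F = $741.30

$741.30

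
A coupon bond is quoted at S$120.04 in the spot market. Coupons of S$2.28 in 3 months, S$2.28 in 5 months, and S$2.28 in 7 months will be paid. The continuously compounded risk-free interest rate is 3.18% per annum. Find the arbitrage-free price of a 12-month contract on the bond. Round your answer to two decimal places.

S$116.95

PV(coupons) I = 2.28·e^(−0.0318·3/12) + 2.28·e^(−0.0318·5/12) + 2.28·e^(−0.0318·7/12)
I = 2.2619 + 2.2500 + 2.2381 = 6.7500
F = (S − I)·e^(rT) = (120.04 − 6.7500) · e^(0.0318·12/12)
= 113.2900 · e^0.031800 = 113.2900 × 1.032311 = S$116.95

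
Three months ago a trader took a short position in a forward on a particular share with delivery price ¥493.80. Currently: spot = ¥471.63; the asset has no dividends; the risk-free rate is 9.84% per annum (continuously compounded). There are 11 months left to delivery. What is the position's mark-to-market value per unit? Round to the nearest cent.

-¥20.42

Current fair forward for the remaining 11 months: F = S·e^(r·T), r = 0.0984
F = 471.63 · e^(0.0984 × 11/12) = 471.63 × 1.094393 = 516.1486
Value of long forward = (F − K)·e^(−rT) = (516.1486 − 493.80) · e^(−0.0984·11/12)
= 22.3486 × 0.913748 = 20.42
Short position value = −(long value) = -¥20.42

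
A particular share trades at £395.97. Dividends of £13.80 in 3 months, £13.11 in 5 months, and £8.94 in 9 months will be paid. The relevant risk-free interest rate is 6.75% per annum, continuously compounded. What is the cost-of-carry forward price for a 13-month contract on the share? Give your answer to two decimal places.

£388.55

PV(dividends) I = 13.80·e^(−0.0675·3/12) + 13.11·e^(−0.0675·5/12) + 8.94·e^(−0.0675·9/12)
I = 13.5691 + 12.7464 + 8.4987 = 34.8142
F = (S − I)·e^(rT) = (395.97 − 34.8142) · e^(0.0675·13/12)
= 361.1558 · e^0.073125 = 361.1558 × 1.075865 = £388.55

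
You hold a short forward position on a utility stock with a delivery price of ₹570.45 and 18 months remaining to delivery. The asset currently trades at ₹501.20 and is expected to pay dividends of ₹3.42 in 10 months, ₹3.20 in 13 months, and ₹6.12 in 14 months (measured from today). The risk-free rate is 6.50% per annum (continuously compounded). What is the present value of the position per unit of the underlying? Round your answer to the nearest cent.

₹28.15

PV(remaining dividends) I = 3.42·e^(−0.0650·10/12) + 3.20·e^(−0.0650·13/12) + 6.12·e^(−0.0650·14/12) = 11.8952
Current forward F = (S − I)·e^(rT) = (501.20 − 11.8952)·e^(0.0650·18/12) = 489.3048 × 1.102411 = 539.4150
Value (long) = (F − K)·e^(−rT) = (539.4150 − 570.45) × 0.907102 = -28.1519
Short position value = −(long value) = ₹28.15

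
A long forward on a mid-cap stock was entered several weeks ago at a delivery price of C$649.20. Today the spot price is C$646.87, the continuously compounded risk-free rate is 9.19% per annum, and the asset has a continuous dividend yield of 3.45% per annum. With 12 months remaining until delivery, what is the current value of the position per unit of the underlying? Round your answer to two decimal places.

C$32.74

Current fair forward for the remaining 12 months: F = S·e^((r − q)·T), (r − q) = 0.0919 − 0.0345 = 0.0574
F = 646.87 · e^(0.0574 × 12/12) = 646.87 × 1.059079 = 685.0864
Value of long forward = (F − K)·e^(−rT) = (685.0864 − 649.20) · e^(−0.0919·12/12)
= 35.8864 × 0.912196 = 32.74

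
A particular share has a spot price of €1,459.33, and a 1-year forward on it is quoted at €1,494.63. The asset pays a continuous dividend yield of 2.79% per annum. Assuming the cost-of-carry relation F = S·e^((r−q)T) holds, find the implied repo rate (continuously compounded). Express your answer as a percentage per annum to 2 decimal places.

From F = S·e^((r−q)T): (r − q) = ln(F/S)/T
ln(1494.63/1459.33) = ln(1.024189) = 0.023901
(r − q) = 0.023901 / (1) = 0.023901
r = ln(F/S)/T + q = 0.023901 + 0.0279 = 0.051801
r = 5.18%

5.18%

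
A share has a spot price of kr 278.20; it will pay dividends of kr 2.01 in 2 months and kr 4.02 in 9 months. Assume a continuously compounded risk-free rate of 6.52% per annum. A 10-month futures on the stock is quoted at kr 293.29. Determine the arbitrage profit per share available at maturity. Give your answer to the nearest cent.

PV(dividends) I = 2.01·e^(−0.0652·2/12) + 4.02·e^(−0.0652·9/12) = 5.8164
Fair futures F* = (S − I)·e^(rT) = (278.20 − 5.8164)·e^0.054333 = 272.3836 × 1.055836 = 287.5924
Market kr 293.29 > fair 287.5924: forward overpriced → cash-and-carry (borrow at r, buy the stock and collect the dividends, short the forward).
Profit at T = |F_mkt − F*| = |293.29 − 287.5924| = kr 5.70 per share

kr 5.70 per share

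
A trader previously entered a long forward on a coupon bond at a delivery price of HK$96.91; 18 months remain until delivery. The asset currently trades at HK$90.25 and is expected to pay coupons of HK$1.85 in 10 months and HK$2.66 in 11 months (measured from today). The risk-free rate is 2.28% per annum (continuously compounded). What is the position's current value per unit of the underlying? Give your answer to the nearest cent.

PV(remaining coupons) I = 1.85·e^(−0.0228·10/12) + 2.66·e^(−0.0228·11/12) = 4.4202
Current forward F = (S − I)·e^(rT) = (90.25 − 4.4202)·e^(0.0228·18/12) = 85.8298 × 1.034792 = 88.8160
Value (long) = (F − K)·e^(−rT) = (88.8160 − 96.91) × 0.966378 = -7.8219
Value = -HK$7.82

-HK$7.82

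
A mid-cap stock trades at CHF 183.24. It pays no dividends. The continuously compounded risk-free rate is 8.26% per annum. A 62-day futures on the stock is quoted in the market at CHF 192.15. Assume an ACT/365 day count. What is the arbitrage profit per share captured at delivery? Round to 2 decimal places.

Fair futures: F* = S·e^(carry·T), with carry = r = 0.0826
F* = 183.24 · e^(0.0826 × 62/365) = 183.24 · e^0.014031 = 183.24 × 1.014130 = CHF 185.8292
Market CHF 192.15 > fair CHF 185.8292: forward overpriced → cash-and-carry (buy spot, short the forward).
At maturity, profit = |F_mkt − F*| = |192.15 − 185.8292| = CHF 6.32 per share

CHF 6.32 per share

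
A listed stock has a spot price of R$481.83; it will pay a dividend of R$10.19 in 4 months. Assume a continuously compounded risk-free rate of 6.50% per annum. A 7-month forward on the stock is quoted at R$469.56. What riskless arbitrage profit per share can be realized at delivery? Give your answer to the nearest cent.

R$20.53 per share

PV(dividends) I = 10.19·e^(−0.0650·4/12) = 9.9716
Fair forward F* = (S − I)·e^(rT) = (481.83 − 9.9716)·e^0.037917 = 471.8584 × 1.038645 = 490.0934
Market R$469.56 < fair 490.0934: forward underpriced → reverse cash-and-carry (short the stock, invest proceeds at r, pay the dividends, go long the forward).
Profit at T = |F_mkt − F*| = |469.56 − 490.0934| = R$20.53 per share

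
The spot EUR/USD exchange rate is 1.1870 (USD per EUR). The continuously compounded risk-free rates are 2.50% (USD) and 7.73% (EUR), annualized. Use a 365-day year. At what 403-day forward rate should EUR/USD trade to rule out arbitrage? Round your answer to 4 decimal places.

F = S·e^((r_USD − r_EUR)T) = 1.1870 · e^((0.0250 − 0.0773) × 403/365)
= 1.1870 · e^-0.057745 = 1.1870 × 0.943891
F = 1.1204 USD per EUR

1.1204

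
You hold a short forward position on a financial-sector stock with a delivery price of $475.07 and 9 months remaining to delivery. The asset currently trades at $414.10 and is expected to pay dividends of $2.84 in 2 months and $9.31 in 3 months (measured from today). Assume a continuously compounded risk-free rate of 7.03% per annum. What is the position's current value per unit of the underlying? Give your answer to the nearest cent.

$48.53

PV(remaining dividends) I = 2.84·e^(−0.0703·2/12) + 9.31·e^(−0.0703·3/12) = 11.9547
Current forward F = (S − I)·e^(rT) = (414.10 − 11.9547)·e^(0.0703·9/12) = 402.1453 × 1.054140 = 423.9174
Value (long) = (F − K)·e^(−rT) = (423.9174 − 475.07) × 0.948641 = -48.5255
Short position value = −(long value) = $48.53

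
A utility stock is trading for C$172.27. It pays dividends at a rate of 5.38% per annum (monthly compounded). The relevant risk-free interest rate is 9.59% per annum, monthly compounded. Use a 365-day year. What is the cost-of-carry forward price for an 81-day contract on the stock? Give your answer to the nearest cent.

F = S · (1+r/12)^(12T) / (1+q/12)^(12T)
= 172.27 × 1.021424 / 1.011984 = 172.27 × 1.009328
F = C$173.88

C$173.88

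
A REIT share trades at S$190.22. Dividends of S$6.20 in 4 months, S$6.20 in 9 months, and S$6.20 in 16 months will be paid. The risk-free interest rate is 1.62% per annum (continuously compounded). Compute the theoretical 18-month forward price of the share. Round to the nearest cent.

PV(dividends) I = 6.20·e^(−0.0162·4/12) + 6.20·e^(−0.0162·9/12) + 6.20·e^(−0.0162·16/12)
I = 6.1666 + 6.1251 + 6.0675 = 18.3592
F = (S − I)·e^(rT) = (190.22 − 18.3592) · e^(0.0162·18/12)
= 171.8608 · e^0.024300 = 171.8608 × 1.024598 = S$176.09

S$176.09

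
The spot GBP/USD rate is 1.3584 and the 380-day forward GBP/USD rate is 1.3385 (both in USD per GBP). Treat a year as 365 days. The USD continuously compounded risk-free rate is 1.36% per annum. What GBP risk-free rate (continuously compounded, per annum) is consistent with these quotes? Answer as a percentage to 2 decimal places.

F = S·e^((r_USD − r_GBP)T) ⇒ r_GBP = r_USD − ln(F/S)/T
ln(1.3385/1.3584) = -0.014758; /(380/365) = -0.014175
r_GBP = 0.0136 + 0.014175 = 0.027775
r_GBP = 2.78%

2.78%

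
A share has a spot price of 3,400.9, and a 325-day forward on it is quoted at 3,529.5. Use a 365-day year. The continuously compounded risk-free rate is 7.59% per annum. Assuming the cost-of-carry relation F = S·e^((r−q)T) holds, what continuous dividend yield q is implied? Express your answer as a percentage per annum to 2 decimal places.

From F = S·e^((r−q)T): (r − q) = ln(F/S)/T
ln(3529.5/3400.9) = ln(1.037814) = 0.037117
(r − q) = 0.037117 / (325/365) = 0.041685
q = r − ln(F/S)/T = 0.0759 − 0.041685 = 0.034215
q = 3.42%

3.42%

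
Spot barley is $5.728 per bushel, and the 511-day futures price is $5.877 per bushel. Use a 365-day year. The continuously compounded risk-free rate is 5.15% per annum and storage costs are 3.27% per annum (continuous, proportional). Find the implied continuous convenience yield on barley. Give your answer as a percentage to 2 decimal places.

6.59%

F = S·e^((r+u−y)T) ⇒ (r+u−y) = ln(F/S)/T
ln(5.877/5.728) = 0.025680; /T ⇒ 0.018343
y = r + u − ln(F/S)/T = 0.0515 + 0.0327 − 0.018343 = 0.065857
y = 6.59%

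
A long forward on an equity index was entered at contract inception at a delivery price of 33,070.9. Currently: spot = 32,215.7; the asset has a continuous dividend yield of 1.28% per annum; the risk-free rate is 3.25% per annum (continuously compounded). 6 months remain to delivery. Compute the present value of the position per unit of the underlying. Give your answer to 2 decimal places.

-527.66

Current fair forward for the remaining 6 months: F = S·e^((r − q)·T), (r − q) = 0.0325 − 0.0128 = 0.0197
F = 32215.7 · e^(0.0197 × 6/12) = 32215.7 × 1.00989867 = 32534.5926
Value of long forward = (F − K)·e^(−rT) = (32534.5926 − 33070.9) · e^(−0.0325·6/12)
= -536.3074 × 0.98388132 = -527.66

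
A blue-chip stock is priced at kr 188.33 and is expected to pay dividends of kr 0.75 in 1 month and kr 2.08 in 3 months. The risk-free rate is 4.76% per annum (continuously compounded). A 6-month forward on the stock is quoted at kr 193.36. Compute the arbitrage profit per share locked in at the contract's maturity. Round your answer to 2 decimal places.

PV(dividends) I = 0.75·e^(−0.0476·1/12) + 2.08·e^(−0.0476·3/12) = 2.8024
Fair forward F* = (S − I)·e^(rT) = (188.33 − 2.8024)·e^0.023800 = 185.5276 × 1.024085 = 189.9960
Market kr 193.36 > fair 189.9960: forward overpriced → cash-and-carry (borrow at r, buy the stock and collect the dividends, short the forward).
Profit at T = |F_mkt − F*| = |193.36 − 189.9960| = kr 3.36 per share

kr 3.36 per share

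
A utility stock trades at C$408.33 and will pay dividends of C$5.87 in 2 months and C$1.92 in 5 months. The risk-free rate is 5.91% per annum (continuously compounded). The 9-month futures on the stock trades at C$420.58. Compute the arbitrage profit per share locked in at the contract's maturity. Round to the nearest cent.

PV(dividends) I = 5.87·e^(−0.0591·2/12) + 1.92·e^(−0.0591·5/12) = 7.6858
Fair futures F* = (S − I)·e^(rT) = (408.33 − 7.6858)·e^0.044325 = 400.6442 × 1.045322 = 418.8022
Market C$420.58 > fair 418.8022: forward overpriced → cash-and-carry (borrow at r, buy the stock and collect the dividends, short the forward).
Profit at T = |F_mkt − F*| = |420.58 − 418.8022| = C$1.78 per share

C$1.78 per share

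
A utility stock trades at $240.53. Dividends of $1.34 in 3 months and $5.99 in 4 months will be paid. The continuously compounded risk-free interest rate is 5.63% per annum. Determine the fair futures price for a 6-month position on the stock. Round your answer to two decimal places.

$239.99

PV(dividends) I = 1.34·e^(−0.0563·3/12) + 5.99·e^(−0.0563·4/12)
I = 1.3213 + 5.8786 = 7.1999
F = (S − I)·e^(rT) = (240.53 − 7.1999) · e^(0.0563·6/12)
= 233.3301 · e^0.028150 = 233.3301 × 1.028550 = $239.99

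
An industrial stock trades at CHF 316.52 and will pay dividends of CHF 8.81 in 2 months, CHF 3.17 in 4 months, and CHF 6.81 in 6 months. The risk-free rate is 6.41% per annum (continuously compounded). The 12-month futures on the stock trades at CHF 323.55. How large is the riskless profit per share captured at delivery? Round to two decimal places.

PV(dividends) I = 8.81·e^(−0.0641·2/12) + 3.17·e^(−0.0641·4/12) + 6.81·e^(−0.0641·6/12) = 18.4146
Fair futures F* = (S − I)·e^(rT) = (316.52 − 18.4146)·e^0.064100 = 298.1054 × 1.066199 = 317.8397
Market CHF 323.55 > fair 317.8397: forward overpriced → cash-and-carry (borrow at r, buy the stock and collect the dividends, short the forward).
Profit at T = |F_mkt − F*| = |323.55 − 317.8397| = CHF 5.71 per share

CHF 5.71 per share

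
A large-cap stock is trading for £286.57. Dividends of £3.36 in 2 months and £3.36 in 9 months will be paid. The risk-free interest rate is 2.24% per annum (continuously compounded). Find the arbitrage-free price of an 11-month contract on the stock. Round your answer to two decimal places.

£285.73

PV(dividends) I = 3.36·e^(−0.0224·2/12) + 3.36·e^(−0.0224·9/12)
I = 3.3475 + 3.3040 = 6.6515
F = (S − I)·e^(rT) = (286.57 − 6.6515) · e^(0.0224·11/12)
= 279.9185 · e^0.020533 = 279.9185 × 1.020745 = £285.73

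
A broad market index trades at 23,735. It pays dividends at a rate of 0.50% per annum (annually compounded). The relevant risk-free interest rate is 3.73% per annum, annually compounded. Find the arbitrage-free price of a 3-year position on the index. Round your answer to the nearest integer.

26,098

F = S · (1+r)^T / (1+q)^T
= 23735 × 1.116126 / 1.015075 = 23735 × 1.099550
F = 26,098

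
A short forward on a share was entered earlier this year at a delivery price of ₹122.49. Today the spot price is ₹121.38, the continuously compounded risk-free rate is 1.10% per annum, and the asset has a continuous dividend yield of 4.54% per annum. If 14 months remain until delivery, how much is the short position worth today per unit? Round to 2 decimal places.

₹5.81

Current fair forward for the remaining 14 months: F = S·e^((r − q)·T), (r − q) = 0.0110 − 0.0454 = -0.0344
F = 121.38 · e^(-0.0344 × 14/12) = 121.38 × 0.960661 = 116.6050
Value of long forward = (F − K)·e^(−rT) = (116.6050 − 122.49) · e^(−0.0110·14/12)
= -5.8850 × 0.987249 = -5.81
Short position value = −(long value) = ₹5.81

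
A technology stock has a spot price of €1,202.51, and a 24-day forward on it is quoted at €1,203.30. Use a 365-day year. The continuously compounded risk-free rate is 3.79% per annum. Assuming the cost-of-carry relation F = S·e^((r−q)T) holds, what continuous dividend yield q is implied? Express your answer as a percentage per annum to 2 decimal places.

From F = S·e^((r−q)T): (r − q) = ln(F/S)/T
ln(1203.30/1202.51) = ln(1.000657) = 0.000657
(r − q) = 0.000657 / (24/365) = 0.009992
q = r − ln(F/S)/T = 0.0379 − 0.009992 = 0.027908
q = 2.79%

2.79%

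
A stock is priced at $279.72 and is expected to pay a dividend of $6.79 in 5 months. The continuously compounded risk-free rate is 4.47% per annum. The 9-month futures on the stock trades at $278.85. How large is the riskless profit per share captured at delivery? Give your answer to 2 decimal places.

PV(dividends) I = 6.79·e^(−0.0447·5/12) = 6.6647
Fair futures F* = (S − I)·e^(rT) = (279.72 − 6.6647)·e^0.033525 = 273.0553 × 1.034093 = 282.3646
Market $278.85 < fair 282.3646: forward underpriced → reverse cash-and-carry (short the stock, invest proceeds at r, pay the dividends, go long the forward).
Profit at T = |F_mkt − F*| = |278.85 − 282.3646| = $3.51 per share

$3.51 per share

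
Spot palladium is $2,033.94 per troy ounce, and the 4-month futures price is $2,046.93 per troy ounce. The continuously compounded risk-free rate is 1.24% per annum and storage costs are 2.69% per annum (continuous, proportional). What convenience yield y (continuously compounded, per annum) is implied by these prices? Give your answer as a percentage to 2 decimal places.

2.02%

F = S·e^((r+u−y)T) ⇒ (r+u−y) = ln(F/S)/T
ln(2046.93/2033.94) = 0.006366; /T ⇒ 0.019098
y = r + u − ln(F/S)/T = 0.0124 + 0.0269 − 0.019098 = 0.020202
y = 2.02%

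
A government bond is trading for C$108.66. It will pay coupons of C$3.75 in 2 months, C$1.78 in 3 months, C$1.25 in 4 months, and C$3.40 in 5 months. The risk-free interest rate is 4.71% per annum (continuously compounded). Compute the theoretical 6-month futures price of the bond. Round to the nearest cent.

PV(coupons) I = 3.75·e^(−0.0471·2/12) + 1.78·e^(−0.0471·3/12) + 1.25·e^(−0.0471·4/12) + 3.40·e^(−0.0471·5/12)
I = 3.7207 + 1.7592 + 1.2305 + 3.3339 = 10.0443
F = (S − I)·e^(rT) = (108.66 − 10.0443) · e^(0.0471·6/12)
= 98.6157 · e^0.023550 = 98.6157 × 1.023829 = C$100.97

C$100.97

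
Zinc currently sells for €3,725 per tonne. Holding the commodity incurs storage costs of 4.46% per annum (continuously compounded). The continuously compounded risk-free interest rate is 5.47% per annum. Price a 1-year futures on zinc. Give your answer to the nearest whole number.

€4,114 per tonne

Net carry = r + u − y = 0.0547 + 0.0446 − 0.0000 = 0.0993
F = S·e^((r+u−y)T) = 3725 · e^(0.0993 × 1) = 3725 · e^0.099300
= 3725 × 1.104398 = €4,114 per tonne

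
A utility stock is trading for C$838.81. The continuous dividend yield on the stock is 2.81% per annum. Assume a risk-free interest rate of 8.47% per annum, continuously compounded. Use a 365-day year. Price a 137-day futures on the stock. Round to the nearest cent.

F = S·e^((r − q)T) = 838.81 · e^((0.0847 − 0.0281) × 137/365)
= 838.81 · e^0.021244 = 838.81 × 1.021471
F = C$856.82

C$856.82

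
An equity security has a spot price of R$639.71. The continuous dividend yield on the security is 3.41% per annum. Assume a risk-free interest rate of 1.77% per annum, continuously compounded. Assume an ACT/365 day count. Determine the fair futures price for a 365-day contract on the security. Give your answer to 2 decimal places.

F = S·e^((r − q)T) = 639.71 · e^((0.0177 − 0.0341) × 365/365)
= 639.71 · e^-0.016400 = 639.71 × 0.983734
F = R$629.30

R$629.30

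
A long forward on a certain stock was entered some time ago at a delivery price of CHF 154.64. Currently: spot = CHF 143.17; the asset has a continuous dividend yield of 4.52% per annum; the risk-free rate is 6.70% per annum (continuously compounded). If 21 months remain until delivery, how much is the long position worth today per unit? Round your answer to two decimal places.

-CHF 5.25

Current fair forward for the remaining 21 months: F = S·e^((r − q)·T), (r − q) = 0.0670 − 0.0452 = 0.0218
F = 143.17 · e^(0.0218 × 21/12) = 143.17 × 1.038887 = 148.7375
Value of long forward = (F − K)·e^(−rT) = (148.7375 − 154.64) · e^(−0.0670·21/12)
= -5.9025 × 0.889363 = -5.25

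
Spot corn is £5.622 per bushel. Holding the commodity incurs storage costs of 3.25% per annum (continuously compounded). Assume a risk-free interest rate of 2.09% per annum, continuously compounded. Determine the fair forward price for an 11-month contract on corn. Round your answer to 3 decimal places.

£5.904 per bushel

Net carry = r + u − y = 0.0209 + 0.0325 − 0.0000 = 0.0534
F = S·e^((r+u−y)T) = 5.622 · e^(0.0534 × 11/12) = 5.622 · e^0.048950
= 5.622 × 1.050168 = £5.904 per bushel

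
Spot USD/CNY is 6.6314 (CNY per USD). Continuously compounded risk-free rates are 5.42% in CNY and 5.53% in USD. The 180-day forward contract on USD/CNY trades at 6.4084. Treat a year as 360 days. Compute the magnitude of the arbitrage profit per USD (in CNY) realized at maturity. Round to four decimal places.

0.2194 per USD (in CNY)

Fair forward: F* = S·e^(carry·T), with carry = (r_CNY − r_USD) = 0.0542 − 0.0553 = -0.0011
F* = 6.6314 · e^(-0.0011 × 180/360) = 6.6314 · e^-0.000550 = 6.6314 × 0.999450 = 6.6278
Market 6.4084 < fair 6.6278: forward underpriced → reverse cash-and-carry (short spot, go long the forward).
At maturity, profit = |F_mkt − F*| = |6.4084 − 6.6278| = 0.2194 per USD (in CNY)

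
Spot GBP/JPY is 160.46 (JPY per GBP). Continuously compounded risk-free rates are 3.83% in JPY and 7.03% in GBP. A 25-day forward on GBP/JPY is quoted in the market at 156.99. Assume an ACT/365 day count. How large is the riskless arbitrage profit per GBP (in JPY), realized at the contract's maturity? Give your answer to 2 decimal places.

Fair forward: F* = S·e^(carry·T), with carry = (r_JPY − r_GBP) = 0.0383 − 0.0703 = -0.0320
F* = 160.46 · e^(-0.0320 × 25/365) = 160.46 · e^-0.002192 = 160.46 × 0.997810 = 160.1086
Market 156.99 < fair 160.1086: forward underpriced → reverse cash-and-carry (short spot, go long the forward).
At maturity, profit = |F_mkt − F*| = |156.99 − 160.1086| = 3.12 per GBP (in JPY)

3.12 per GBP (in JPY)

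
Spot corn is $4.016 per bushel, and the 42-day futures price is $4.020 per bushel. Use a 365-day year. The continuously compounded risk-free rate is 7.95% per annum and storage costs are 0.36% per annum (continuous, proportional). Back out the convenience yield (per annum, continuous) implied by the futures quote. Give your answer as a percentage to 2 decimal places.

7.44%

F = S·e^((r+u−y)T) ⇒ (r+u−y) = ln(F/S)/T
ln(4.020/4.016) = 0.000996; /T ⇒ 0.008656
y = r + u − ln(F/S)/T = 0.0795 + 0.0036 − 0.008656 = 0.074444
y = 7.44%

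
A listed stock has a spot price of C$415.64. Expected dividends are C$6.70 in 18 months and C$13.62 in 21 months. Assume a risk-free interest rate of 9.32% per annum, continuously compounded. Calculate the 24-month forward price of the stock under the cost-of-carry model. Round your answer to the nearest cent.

C$479.85

PV(dividends) I = 6.70·e^(−0.0932·18/12) + 13.62·e^(−0.0932·21/12)
I = 5.8259 + 11.5703 = 17.3962
F = (S − I)·e^(rT) = (415.64 − 17.3962) · e^(0.0932·24/12)
= 398.2438 · e^0.186400 = 398.2438 × 1.204904 = C$479.85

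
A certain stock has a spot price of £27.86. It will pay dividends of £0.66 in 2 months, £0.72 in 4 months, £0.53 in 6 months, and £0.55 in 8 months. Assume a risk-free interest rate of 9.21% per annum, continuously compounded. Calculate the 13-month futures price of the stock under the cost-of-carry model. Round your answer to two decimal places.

PV(dividends) I = 0.66·e^(−0.0921·2/12) + 0.72·e^(−0.0921·4/12) + 0.53·e^(−0.0921·6/12) + 0.55·e^(−0.0921·8/12)
I = 0.6499 + 0.6982 + 0.5061 + 0.5172 = 2.3714
F = (S − I)·e^(rT) = (27.86 − 2.3714) · e^(0.0921·13/12)
= 25.4886 · e^0.099775 = 25.4886 × 1.104922 = £28.16

£28.16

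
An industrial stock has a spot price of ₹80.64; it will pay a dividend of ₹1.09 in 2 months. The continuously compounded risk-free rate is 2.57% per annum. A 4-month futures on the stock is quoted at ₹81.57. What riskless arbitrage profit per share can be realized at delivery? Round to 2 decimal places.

₹1.33 per share

PV(dividends) I = 1.09·e^(−0.0257·2/12) = 1.0853
Fair futures F* = (S − I)·e^(rT) = (80.64 − 1.0853)·e^0.008567 = 79.5547 × 1.008604 = 80.2392
Market ₹81.57 > fair 80.2392: forward overpriced → cash-and-carry (borrow at r, buy the stock and collect the dividends, short the forward).
Profit at T = |F_mkt − F*| = |81.57 − 80.2392| = ₹1.33 per share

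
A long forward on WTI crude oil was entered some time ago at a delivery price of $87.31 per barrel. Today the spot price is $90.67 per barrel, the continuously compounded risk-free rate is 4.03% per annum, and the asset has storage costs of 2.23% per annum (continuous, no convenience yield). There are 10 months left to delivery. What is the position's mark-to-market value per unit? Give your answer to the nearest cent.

$7.94 per barrel

Current fair forward for the remaining 10 months: F = S·e^((r + u)·T), (r + u) = 0.0403 + 0.0223 = 0.0626
F = 90.67 · e^(0.0626 × 10/12) = 90.67 × 1.053551 = 95.5255
Value of long forward = (F − K)·e^(−rT) = (95.5255 − 87.31) · e^(−0.0403·10/12)
= 8.2155 × 0.966974 = 7.94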